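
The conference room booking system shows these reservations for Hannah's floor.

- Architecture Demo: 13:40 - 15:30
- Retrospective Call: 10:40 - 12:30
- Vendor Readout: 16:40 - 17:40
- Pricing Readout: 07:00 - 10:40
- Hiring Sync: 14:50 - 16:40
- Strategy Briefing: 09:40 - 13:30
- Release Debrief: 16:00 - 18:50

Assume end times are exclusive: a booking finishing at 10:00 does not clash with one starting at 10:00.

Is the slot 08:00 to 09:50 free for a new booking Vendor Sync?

Pricing Readout: starts 07:00 before Vendor Sync ends 09:50, and ends 10:40 after Vendor Sync starts 08:00 → overlap.
Strategy Briefing: starts 09:40 before Vendor Sync ends 09:50, and ends 13:30 after Vendor Sync starts 08:00 → overlap.
Retrospective Call: starts 10:40 at or after Vendor Sync ends 09:50 → clear.
Architecture Demo: starts 13:40 at or after Vendor Sync ends 09:50 → clear.
Hiring Sync: starts 14:50 at or after Vendor Sync ends 09:50 → clear.
Release Debrief: starts 16:00 at or after Vendor Sync ends 09:50 → clear.
Vendor Readout: starts 16:40 at or after Vendor Sync ends 09:50 → clear.
Vendor Sync overlaps Pricing Readout, Strategy Briefing.

No — it overlaps Pricing Readout, Strategy Briefing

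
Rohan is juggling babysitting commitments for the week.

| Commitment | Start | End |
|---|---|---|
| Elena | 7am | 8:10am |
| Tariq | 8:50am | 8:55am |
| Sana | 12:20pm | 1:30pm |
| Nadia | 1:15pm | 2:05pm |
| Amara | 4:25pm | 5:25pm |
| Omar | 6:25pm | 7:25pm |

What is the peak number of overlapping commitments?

2

Sweep the timeline, counting +1 at each start and −1 at each end (ends before starts at a tie):
7am start Elena → 1
8:10am end Elena → 0
8:50am start Tariq → 1
8:55am end Tariq → 0
12:20pm start Sana → 1
1:15pm start Nadia → 2
1:30pm end Sana → 1
2:05pm end Nadia → 0
4:25pm start Amara → 1
5:25pm end Amara → 0
6:25pm start Omar → 1
7:25pm end Omar → 0
Peak is 2, at 1:15pm (Nadia, Sana).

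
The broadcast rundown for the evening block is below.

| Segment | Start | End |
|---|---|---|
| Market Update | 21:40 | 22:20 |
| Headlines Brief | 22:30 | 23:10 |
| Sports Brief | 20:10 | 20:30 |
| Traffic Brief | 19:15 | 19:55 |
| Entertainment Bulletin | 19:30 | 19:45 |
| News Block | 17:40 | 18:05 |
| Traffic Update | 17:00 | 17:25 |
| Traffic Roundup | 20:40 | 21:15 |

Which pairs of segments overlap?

Two intervals overlap when each starts before the other ends.
Sorted by start: Traffic Update, News Block, Traffic Brief, Entertainment Bulletin, Sports Brief, Traffic Roundup, Market Update, Headlines Brief.
News Block starts after Traffic Update ends; Traffic Update is clear from here.
Traffic Brief starts after News Block ends; News Block is clear from here.
Entertainment Bulletin starts before Traffic Brief ends → Traffic Brief and Entertainment Bulletin overlap.
Sports Brief starts after Traffic Brief ends; Traffic Brief is clear from here.
Sports Brief starts after Entertainment Bulletin ends; Entertainment Bulletin is clear from here.
Traffic Roundup starts after Sports Brief ends; Sports Brief is clear from here.
Market Update starts after Traffic Roundup ends; Traffic Roundup is clear from here.
Headlines Brief starts after Market Update ends.

Entertainment Bulletin & Traffic Brief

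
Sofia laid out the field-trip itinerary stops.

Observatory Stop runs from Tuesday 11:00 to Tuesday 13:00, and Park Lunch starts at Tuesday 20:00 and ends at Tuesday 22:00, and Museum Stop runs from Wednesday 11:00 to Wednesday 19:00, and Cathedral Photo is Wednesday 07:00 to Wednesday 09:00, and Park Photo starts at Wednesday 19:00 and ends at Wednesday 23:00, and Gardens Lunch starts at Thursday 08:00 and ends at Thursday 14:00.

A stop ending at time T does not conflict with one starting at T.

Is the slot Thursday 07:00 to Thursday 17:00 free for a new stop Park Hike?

No — it overlaps Gardens Lunch

Observatory Stop: ends Tuesday 13:00 at or before Park Hike starts Thursday 07:00 → clear.
Park Lunch: ends Tuesday 22:00 at or before Park Hike starts Thursday 07:00 → clear.
Cathedral Photo: ends Wednesday 09:00 at or before Park Hike starts Thursday 07:00 → clear.
Museum Stop: ends Wednesday 19:00 at or before Park Hike starts Thursday 07:00 → clear.
Park Photo: ends Wednesday 23:00 at or before Park Hike starts Thursday 07:00 → clear.
Gardens Lunch: starts Thursday 08:00 before Park Hike ends Thursday 17:00, and ends Thursday 14:00 after Park Hike starts Thursday 07:00 → overlap.
Park Hike overlaps Gardens Lunch.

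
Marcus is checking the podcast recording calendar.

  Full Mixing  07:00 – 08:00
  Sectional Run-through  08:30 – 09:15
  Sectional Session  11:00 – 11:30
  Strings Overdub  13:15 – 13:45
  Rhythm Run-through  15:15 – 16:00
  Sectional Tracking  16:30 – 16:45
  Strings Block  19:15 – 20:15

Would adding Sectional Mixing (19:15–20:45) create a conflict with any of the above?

Full Mixing: ends 08:00 at or before Sectional Mixing starts 19:15 → clear.
Sectional Run-through: ends 09:15 at or before Sectional Mixing starts 19:15 → clear.
Sectional Session: ends 11:30 at or before Sectional Mixing starts 19:15 → clear.
Strings Overdub: ends 13:45 at or before Sectional Mixing starts 19:15 → clear.
Rhythm Run-through: ends 16:00 at or before Sectional Mixing starts 19:15 → clear.
Sectional Tracking: ends 16:45 at or before Sectional Mixing starts 19:15 → clear.
Strings Block: starts 19:15 before Sectional Mixing ends 20:45, and ends 20:15 after Sectional Mixing starts 19:15 → overlap.
Sectional Mixing overlaps Strings Block.

Yes — it overlaps Strings Block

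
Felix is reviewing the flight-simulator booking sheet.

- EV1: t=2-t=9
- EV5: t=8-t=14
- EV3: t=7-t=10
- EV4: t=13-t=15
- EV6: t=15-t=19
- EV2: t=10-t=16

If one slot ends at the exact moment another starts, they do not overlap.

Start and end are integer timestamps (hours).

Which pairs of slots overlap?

Sorted by start: EV1, EV3, EV5, EV2, EV4, EV6.
EV3 starts before EV1 ends → EV1 and EV3 overlap.
EV5 starts before EV1 ends → EV1 and EV5 overlap.
EV2 starts after EV1 ends, so EV1 has no further overlaps.
EV5 starts before EV3 ends → EV3 and EV5 overlap.
EV2 starts exactly when EV3 ends (back-to-back, no overlap), so EV3 has no further overlaps.
EV2 starts before EV5 ends → EV5 and EV2 overlap.
EV4 starts before EV5 ends → EV5 and EV4 overlap.
EV6 starts after EV5 ends.
EV4 starts before EV2 ends → EV2 and EV4 overlap.
EV6 starts before EV2 ends → EV2 and EV6 overlap.
EV6 starts exactly when EV4 ends (back-to-back, no overlap).

EV1 & EV3, EV1 & EV5, EV2 & EV4, EV2 & EV5, EV2 & EV6, EV3 & EV5, EV4 & EV5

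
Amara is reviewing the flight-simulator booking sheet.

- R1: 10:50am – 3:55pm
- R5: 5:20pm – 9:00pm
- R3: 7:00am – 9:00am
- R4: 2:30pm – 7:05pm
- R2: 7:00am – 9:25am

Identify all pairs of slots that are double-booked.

R1 & R4, R2 & R3, R4 & R5

Sorted by start: R2, R3, R1, R4, R5.
R3 starts before R2 ends → R2 and R3 overlap.
R1 starts after R2 ends, so R2 has no further overlaps.
R1 starts after R3 ends, so R3 has no further overlaps.
R4 starts before R1 ends → R1 and R4 overlap.
R5 starts after R1 ends.
R5 starts before R4 ends → R4 and R5 overlap.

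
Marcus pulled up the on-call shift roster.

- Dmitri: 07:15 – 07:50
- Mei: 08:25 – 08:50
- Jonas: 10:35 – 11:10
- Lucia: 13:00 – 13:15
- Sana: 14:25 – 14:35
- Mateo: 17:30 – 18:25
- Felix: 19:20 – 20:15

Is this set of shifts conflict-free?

Sorted by start: Dmitri, Mei, Jonas, Lucia, Sana, Mateo, Felix.
Mei starts after Dmitri ends, so Dmitri has no further overlaps.
Jonas starts after Mei ends, so Mei has no further overlaps.
Lucia starts after Jonas ends, so Jonas has no further overlaps.
Sana starts after Lucia ends, so Lucia has no further overlaps.
Mateo starts after Sana ends, so Sana has no further overlaps.
Felix starts after Mateo ends.
Every pair is clear; the schedule has no overlaps.

Yes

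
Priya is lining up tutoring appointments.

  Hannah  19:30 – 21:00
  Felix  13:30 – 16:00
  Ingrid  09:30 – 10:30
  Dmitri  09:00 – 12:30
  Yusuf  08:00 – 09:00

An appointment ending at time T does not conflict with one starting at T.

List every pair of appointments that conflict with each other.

Dmitri & Ingrid

Sorted by start: Yusuf, Dmitri, Ingrid, Felix, Hannah.
Dmitri starts exactly when Yusuf ends (back-to-back, no overlap); Yusuf is clear from here.
Ingrid starts before Dmitri ends → Dmitri and Ingrid overlap.
Felix starts after Dmitri ends; Dmitri is clear from here.
Felix starts after Ingrid ends; Ingrid is clear from here.
Hannah starts after Felix ends.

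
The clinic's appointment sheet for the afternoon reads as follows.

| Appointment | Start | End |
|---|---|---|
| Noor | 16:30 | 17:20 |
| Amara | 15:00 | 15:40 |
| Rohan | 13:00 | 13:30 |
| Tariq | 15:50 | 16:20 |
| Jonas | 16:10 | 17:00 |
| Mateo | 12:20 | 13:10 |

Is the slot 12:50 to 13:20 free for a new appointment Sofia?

Mateo: starts 12:20 before Sofia ends 13:20, and ends 13:10 after Sofia starts 12:50 → overlap.
Rohan: starts 13:00 before Sofia ends 13:20, and ends 13:30 after Sofia starts 12:50 → overlap.
Amara: starts 15:00 at or after Sofia ends 13:20 → clear.
Tariq: starts 15:50 at or after Sofia ends 13:20 → clear.
Jonas: starts 16:10 at or after Sofia ends 13:20 → clear.
Noor: starts 16:30 at or after Sofia ends 13:20 → clear.
Sofia overlaps Rohan, Mateo.

No — it overlaps Mateo, Rohan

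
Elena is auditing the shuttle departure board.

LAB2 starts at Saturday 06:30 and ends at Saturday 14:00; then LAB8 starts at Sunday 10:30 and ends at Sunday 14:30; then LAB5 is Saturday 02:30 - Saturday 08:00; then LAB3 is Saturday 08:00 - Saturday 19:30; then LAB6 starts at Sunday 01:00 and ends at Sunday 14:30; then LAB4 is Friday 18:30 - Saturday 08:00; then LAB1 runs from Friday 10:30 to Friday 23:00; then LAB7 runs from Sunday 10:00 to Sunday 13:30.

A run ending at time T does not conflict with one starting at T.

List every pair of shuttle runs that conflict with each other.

LAB1 & LAB4, LAB2 & LAB3, LAB2 & LAB4, LAB2 & LAB5, LAB4 & LAB5, LAB6 & LAB7, LAB6 & LAB8, LAB7 & LAB8

Sorted by start: LAB1, LAB4, LAB5, LAB2, LAB3, LAB6, LAB7, LAB8.
LAB4 starts before LAB1 ends → LAB1 and LAB4 overlap.
LAB5 starts after LAB1 ends — done with LAB1.
LAB5 starts before LAB4 ends → LAB4 and LAB5 overlap.
LAB2 starts before LAB4 ends → LAB4 and LAB2 overlap.
LAB3 starts exactly when LAB4 ends (back-to-back, no overlap) — done with LAB4.
LAB2 starts before LAB5 ends → LAB5 and LAB2 overlap.
LAB3 starts exactly when LAB5 ends (back-to-back, no overlap) — done with LAB5.
LAB3 starts before LAB2 ends → LAB2 and LAB3 overlap.
LAB6 starts after LAB2 ends — done with LAB2.
LAB6 starts after LAB3 ends — done with LAB3.
LAB7 starts before LAB6 ends → LAB6 and LAB7 overlap.
LAB8 starts before LAB6 ends → LAB6 and LAB8 overlap.
LAB8 starts before LAB7 ends → LAB7 and LAB8 overlap.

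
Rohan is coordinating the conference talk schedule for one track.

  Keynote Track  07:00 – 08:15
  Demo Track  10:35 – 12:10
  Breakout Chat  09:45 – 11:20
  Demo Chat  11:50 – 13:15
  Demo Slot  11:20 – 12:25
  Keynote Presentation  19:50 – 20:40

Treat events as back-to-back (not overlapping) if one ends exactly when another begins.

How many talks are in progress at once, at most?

3

Walk through starts and ends in time order (an end at T is processed before a start at T):
07:00 start Keynote Track → 1
08:15 end Keynote Track → 0
09:45 start Breakout Chat → 1
10:35 start Demo Track → 2
11:20 end Breakout Chat → 1
11:20 start Demo Slot → 2
11:50 start Demo Chat → 3
12:10 end Demo Track → 2
12:25 end Demo Slot → 1
13:15 end Demo Chat → 0
19:50 start Keynote Presentation → 1
20:40 end Keynote Presentation → 0
Peak is 3, at 11:50 (Demo Chat, Demo Slot, Demo Track).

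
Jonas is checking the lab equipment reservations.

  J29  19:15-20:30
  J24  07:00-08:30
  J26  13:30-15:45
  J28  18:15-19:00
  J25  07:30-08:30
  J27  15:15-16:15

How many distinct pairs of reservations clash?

Sorted by start: J24, J25, J26, J27, J28, J29.
J25 starts before J24 ends → J24 and J25 overlap.
J26 starts after J24 ends, so J24 has no further overlaps.
J26 starts after J25 ends, so J25 has no further overlaps.
J27 starts before J26 ends → J26 and J27 overlap.
J28 starts after J26 ends, so J26 has no further overlaps.
J28 starts after J27 ends, so J27 has no further overlaps.
J29 starts after J28 ends.
Overlapping pairs: J24 & J25, J26 & J27 — 2 in total.

2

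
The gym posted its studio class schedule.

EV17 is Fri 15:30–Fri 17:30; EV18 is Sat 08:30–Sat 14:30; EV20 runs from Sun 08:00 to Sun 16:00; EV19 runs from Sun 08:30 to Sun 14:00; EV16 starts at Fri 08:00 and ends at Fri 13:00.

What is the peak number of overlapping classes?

2

Sort all start/end points and keep a running count:
Fri 08:00 start EV16 → 1
Fri 13:00 end EV16 → 0
Fri 15:30 start EV17 → 1
Fri 17:30 end EV17 → 0
Sat 08:30 start EV18 → 1
Sat 14:30 end EV18 → 0
Sun 08:00 start EV20 → 1
Sun 08:30 start EV19 → 2
Sun 14:00 end EV19 → 1
Sun 16:00 end EV20 → 0
Peak is 2, at Sun 08:30 (EV19, EV20).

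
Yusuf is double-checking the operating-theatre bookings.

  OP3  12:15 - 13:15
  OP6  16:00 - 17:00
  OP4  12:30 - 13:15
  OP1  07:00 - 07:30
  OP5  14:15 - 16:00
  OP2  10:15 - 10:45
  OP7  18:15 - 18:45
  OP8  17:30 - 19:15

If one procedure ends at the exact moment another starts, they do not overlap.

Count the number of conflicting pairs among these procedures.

Sorted by start: OP1, OP2, OP3, OP4, OP5, OP6, OP8, OP7.
OP2 starts after OP1 ends — done with OP1.
OP3 starts after OP2 ends — done with OP2.
OP4 starts before OP3 ends → OP3 and OP4 overlap.
OP5 starts after OP3 ends — done with OP3.
OP5 starts after OP4 ends — done with OP4.
OP6 starts exactly when OP5 ends (back-to-back, no overlap) — done with OP5.
OP8 starts after OP6 ends — done with OP6.
OP7 starts before OP8 ends → OP8 and OP7 overlap.
Overlapping pairs: OP3 & OP4, OP7 & OP8 — 2 in total.

2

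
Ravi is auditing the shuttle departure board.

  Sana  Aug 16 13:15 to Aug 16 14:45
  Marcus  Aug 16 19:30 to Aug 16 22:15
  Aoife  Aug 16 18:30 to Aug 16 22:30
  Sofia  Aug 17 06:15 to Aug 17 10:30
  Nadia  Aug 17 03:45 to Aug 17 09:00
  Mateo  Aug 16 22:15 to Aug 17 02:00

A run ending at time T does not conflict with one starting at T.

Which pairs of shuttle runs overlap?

Sorted by start: Sana, Aoife, Marcus, Mateo, Nadia, Sofia.
Aoife starts after Sana ends, so nothing later overlaps Sana either.
Marcus starts before Aoife ends → Aoife and Marcus overlap.
Mateo starts before Aoife ends → Aoife and Mateo overlap.
Nadia starts after Aoife ends, so nothing later overlaps Aoife either.
Mateo starts exactly when Marcus ends (back-to-back, no overlap), so nothing later overlaps Marcus either.
Nadia starts after Mateo ends, so nothing later overlaps Mateo either.
Sofia starts before Nadia ends → Nadia and Sofia overlap.

Aoife & Marcus, Aoife & Mateo, Nadia & Sofia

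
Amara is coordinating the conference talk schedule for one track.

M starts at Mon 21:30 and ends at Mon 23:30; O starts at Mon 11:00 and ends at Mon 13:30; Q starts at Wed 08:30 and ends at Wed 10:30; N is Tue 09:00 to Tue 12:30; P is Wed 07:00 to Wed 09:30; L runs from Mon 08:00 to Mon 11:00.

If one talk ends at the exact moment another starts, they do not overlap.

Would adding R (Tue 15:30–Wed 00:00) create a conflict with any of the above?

No — it doesn't clash with anything

L: ends Mon 11:00 at or before R starts Tue 15:30 → clear.
O: ends Mon 13:30 at or before R starts Tue 15:30 → clear.
M: ends Mon 23:30 at or before R starts Tue 15:30 → clear.
N: ends Tue 12:30 at or before R starts Tue 15:30 → clear.
P: starts Wed 07:00 at or after R ends Wed 00:00 → clear.
Q: starts Wed 08:30 at or after R ends Wed 00:00 → clear.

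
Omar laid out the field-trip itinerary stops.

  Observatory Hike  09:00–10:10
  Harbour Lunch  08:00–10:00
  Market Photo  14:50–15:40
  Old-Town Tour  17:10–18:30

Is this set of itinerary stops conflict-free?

No

Sorted by start: Harbour Lunch, Observatory Hike, Market Photo, Old-Town Tour.
Observatory Hike starts before Harbour Lunch ends → Harbour Lunch and Observatory Hike overlap.
That's a conflict, so the schedule is not conflict-free.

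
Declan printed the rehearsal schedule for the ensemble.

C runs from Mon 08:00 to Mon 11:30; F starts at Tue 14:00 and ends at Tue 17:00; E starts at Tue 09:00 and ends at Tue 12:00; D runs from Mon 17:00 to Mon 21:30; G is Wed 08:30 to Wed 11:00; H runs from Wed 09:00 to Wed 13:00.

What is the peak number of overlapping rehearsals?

Sort all start/end points and keep a running count:
Mon 08:00 start C → 1
Mon 11:30 end C → 0
Mon 17:00 start D → 1
Mon 21:30 end D → 0
Tue 09:00 start E → 1
Tue 12:00 end E → 0
Tue 14:00 start F → 1
Tue 17:00 end F → 0
Wed 08:30 start G → 1
Wed 09:00 start H → 2
Wed 11:00 end G → 1
Wed 13:00 end H → 0
Peak is 2, at Wed 09:00 (G, H).

2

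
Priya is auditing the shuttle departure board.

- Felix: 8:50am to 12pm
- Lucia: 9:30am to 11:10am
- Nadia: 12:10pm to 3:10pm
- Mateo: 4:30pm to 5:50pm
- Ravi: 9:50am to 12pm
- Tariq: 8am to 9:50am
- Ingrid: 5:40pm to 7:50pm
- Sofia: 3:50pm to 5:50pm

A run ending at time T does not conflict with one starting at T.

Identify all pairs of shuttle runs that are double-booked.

Sorted by start: Tariq, Felix, Lucia, Ravi, Nadia, Sofia, Mateo, Ingrid.
Felix starts before Tariq ends → Tariq and Felix overlap.
Lucia starts before Tariq ends → Tariq and Lucia overlap.
Ravi starts exactly when Tariq ends (back-to-back, no overlap) — done with Tariq.
Lucia starts before Felix ends → Felix and Lucia overlap.
Ravi starts before Felix ends → Felix and Ravi overlap.
Nadia starts after Felix ends — done with Felix.
Ravi starts before Lucia ends → Lucia and Ravi overlap.
Nadia starts after Lucia ends — done with Lucia.
Nadia starts after Ravi ends — done with Ravi.
Sofia starts after Nadia ends — done with Nadia.
Mateo starts before Sofia ends → Sofia and Mateo overlap.
Ingrid starts before Sofia ends → Sofia and Ingrid overlap.
Ingrid starts before Mateo ends → Mateo and Ingrid overlap.

Felix & Lucia, Felix & Ravi, Felix & Tariq, Ingrid & Mateo, Ingrid & Sofia, Lucia & Ravi, Lucia & Tariq, Mateo & Sofia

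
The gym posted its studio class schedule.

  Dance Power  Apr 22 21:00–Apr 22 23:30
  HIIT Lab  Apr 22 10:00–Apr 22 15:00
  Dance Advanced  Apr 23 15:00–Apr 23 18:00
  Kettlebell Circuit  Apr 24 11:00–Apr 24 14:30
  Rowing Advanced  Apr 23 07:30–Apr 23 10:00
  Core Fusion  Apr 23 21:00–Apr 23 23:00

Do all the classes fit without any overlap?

Yes

Sorted by start: HIIT Lab, Dance Power, Rowing Advanced, Dance Advanced, Core Fusion, Kettlebell Circuit.
Dance Power starts after HIIT Lab ends, so nothing later overlaps HIIT Lab either.
Rowing Advanced starts after Dance Power ends, so nothing later overlaps Dance Power either.
Dance Advanced starts after Rowing Advanced ends, so nothing later overlaps Rowing Advanced either.
Core Fusion starts after Dance Advanced ends, so nothing later overlaps Dance Advanced either.
Kettlebell Circuit starts after Core Fusion ends.
Every pair is clear; the schedule has no overlaps.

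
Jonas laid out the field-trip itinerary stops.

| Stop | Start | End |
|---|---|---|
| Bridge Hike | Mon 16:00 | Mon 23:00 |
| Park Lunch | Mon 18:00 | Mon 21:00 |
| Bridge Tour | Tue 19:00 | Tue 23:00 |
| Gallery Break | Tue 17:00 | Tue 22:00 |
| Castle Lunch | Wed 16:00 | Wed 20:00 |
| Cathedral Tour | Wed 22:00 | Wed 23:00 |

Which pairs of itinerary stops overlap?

Bridge Hike & Park Lunch, Bridge Tour & Gallery Break

Check each pair: they overlap iff neither finishes before the other starts.
Sorted by start: Bridge Hike, Park Lunch, Gallery Break, Bridge Tour, Castle Lunch, Cathedral Tour.
Park Lunch starts before Bridge Hike ends → Bridge Hike and Park Lunch overlap.
Gallery Break starts after Bridge Hike ends, so nothing later overlaps Bridge Hike either.
Gallery Break starts after Park Lunch ends, so nothing later overlaps Park Lunch either.
Bridge Tour starts before Gallery Break ends → Gallery Break and Bridge Tour overlap.
Castle Lunch starts after Gallery Break ends, so nothing later overlaps Gallery Break either.
Castle Lunch starts after Bridge Tour ends, so nothing later overlaps Bridge Tour either.
Cathedral Tour starts after Castle Lunch ends.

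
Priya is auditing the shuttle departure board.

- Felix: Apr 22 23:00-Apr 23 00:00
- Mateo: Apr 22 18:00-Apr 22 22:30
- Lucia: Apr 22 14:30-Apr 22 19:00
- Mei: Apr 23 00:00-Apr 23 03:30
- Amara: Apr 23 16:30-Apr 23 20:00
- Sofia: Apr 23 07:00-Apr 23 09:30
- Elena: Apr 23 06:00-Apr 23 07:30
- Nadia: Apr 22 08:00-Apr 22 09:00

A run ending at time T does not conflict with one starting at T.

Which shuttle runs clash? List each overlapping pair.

Elena & Sofia, Lucia & Mateo

Sorted by start: Nadia, Lucia, Mateo, Felix, Mei, Elena, Sofia, Amara.
Lucia starts after Nadia ends — done with Nadia.
Mateo starts before Lucia ends → Lucia and Mateo overlap.
Felix starts after Lucia ends — done with Lucia.
Felix starts after Mateo ends — done with Mateo.
Mei starts exactly when Felix ends (back-to-back, no overlap) — done with Felix.
Elena starts after Mei ends — done with Mei.
Sofia starts before Elena ends → Elena and Sofia overlap.
Amara starts after Elena ends.
Amara starts after Sofia ends.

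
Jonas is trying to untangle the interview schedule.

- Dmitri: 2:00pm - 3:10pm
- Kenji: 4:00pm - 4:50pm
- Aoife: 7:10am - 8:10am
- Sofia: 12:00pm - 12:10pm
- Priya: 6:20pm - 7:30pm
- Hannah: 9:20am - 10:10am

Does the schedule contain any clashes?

Sorted by start: Aoife, Hannah, Sofia, Dmitri, Kenji, Priya.
Hannah starts after Aoife ends — done with Aoife.
Sofia starts after Hannah ends — done with Hannah.
Dmitri starts after Sofia ends — done with Sofia.
Kenji starts after Dmitri ends — done with Dmitri.
Priya starts after Kenji ends.
Every pair is clear; the schedule has no overlaps.

No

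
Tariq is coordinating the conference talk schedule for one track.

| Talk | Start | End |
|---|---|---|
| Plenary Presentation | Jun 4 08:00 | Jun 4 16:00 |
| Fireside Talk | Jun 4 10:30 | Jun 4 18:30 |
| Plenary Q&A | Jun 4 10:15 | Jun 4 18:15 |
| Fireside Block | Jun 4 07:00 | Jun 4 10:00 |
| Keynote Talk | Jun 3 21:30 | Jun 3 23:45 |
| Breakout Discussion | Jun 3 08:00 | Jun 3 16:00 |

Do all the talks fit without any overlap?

No

Two intervals overlap when each starts before the other ends.
Sorted by start: Breakout Discussion, Keynote Talk, Fireside Block, Plenary Presentation, Plenary Q&A, Fireside Talk.
Keynote Talk starts after Breakout Discussion ends; Breakout Discussion is clear from here.
Fireside Block starts after Keynote Talk ends; Keynote Talk is clear from here.
Plenary Presentation starts before Fireside Block ends → Fireside Block and Plenary Presentation overlap.
That's a conflict, so the schedule is not conflict-free.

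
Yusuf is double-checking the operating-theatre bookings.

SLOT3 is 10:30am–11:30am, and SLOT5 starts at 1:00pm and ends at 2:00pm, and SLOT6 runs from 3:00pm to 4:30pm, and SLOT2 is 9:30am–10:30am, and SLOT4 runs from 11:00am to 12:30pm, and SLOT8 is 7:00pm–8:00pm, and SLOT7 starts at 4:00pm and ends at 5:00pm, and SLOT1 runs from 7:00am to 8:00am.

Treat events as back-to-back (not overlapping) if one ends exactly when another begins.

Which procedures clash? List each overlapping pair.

Sorted by start: SLOT1, SLOT2, SLOT3, SLOT4, SLOT5, SLOT6, SLOT7, SLOT8.
SLOT2 starts after SLOT1 ends, so SLOT1 has no further overlaps.
SLOT3 starts exactly when SLOT2 ends (back-to-back, no overlap), so SLOT2 has no further overlaps.
SLOT4 starts before SLOT3 ends → SLOT3 and SLOT4 overlap.
SLOT5 starts after SLOT3 ends, so SLOT3 has no further overlaps.
SLOT5 starts after SLOT4 ends, so SLOT4 has no further overlaps.
SLOT6 starts after SLOT5 ends, so SLOT5 has no further overlaps.
SLOT7 starts before SLOT6 ends → SLOT6 and SLOT7 overlap.
SLOT8 starts after SLOT6 ends.
SLOT8 starts after SLOT7 ends.

SLOT3 & SLOT4, SLOT6 & SLOT7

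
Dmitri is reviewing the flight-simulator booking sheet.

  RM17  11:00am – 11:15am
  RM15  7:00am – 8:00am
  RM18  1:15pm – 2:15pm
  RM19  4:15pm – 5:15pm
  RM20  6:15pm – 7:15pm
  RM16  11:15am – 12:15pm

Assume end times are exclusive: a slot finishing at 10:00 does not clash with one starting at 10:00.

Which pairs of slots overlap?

none

Sorted by start: RM15, RM17, RM16, RM18, RM19, RM20.
RM17 starts after RM15 ends — done with RM15.
RM16 starts exactly when RM17 ends (back-to-back, no overlap) — done with RM17.
RM18 starts after RM16 ends — done with RM16.
RM19 starts after RM18 ends — done with RM18.
RM20 starts after RM19 ends.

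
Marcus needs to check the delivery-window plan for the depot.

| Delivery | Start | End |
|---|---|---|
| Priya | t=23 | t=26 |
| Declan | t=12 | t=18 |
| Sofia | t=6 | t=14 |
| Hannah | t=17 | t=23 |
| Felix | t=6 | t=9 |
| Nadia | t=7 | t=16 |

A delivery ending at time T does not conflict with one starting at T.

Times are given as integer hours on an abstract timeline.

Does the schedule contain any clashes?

Sorted by start: Felix, Sofia, Nadia, Declan, Hannah, Priya.
Sofia starts before Felix ends → Felix and Sofia overlap.
That's a conflict, so the schedule is not conflict-free.

Yes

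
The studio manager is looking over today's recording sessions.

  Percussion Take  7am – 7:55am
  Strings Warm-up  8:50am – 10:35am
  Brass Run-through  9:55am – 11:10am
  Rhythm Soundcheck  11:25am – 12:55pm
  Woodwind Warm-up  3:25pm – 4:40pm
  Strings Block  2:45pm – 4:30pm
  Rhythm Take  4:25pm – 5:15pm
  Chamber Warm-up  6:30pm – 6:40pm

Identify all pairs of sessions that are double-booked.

Brass Run-through & Strings Warm-up, Rhythm Take & Strings Block, Rhythm Take & Woodwind Warm-up, Strings Block & Woodwind Warm-up

Sorted by start: Percussion Take, Strings Warm-up, Brass Run-through, Rhythm Soundcheck, Strings Block, Woodwind Warm-up, Rhythm Take, Chamber Warm-up.
Strings Warm-up starts after Percussion Take ends, so nothing later overlaps Percussion Take either.
Brass Run-through starts before Strings Warm-up ends → Strings Warm-up and Brass Run-through overlap.
Rhythm Soundcheck starts after Strings Warm-up ends, so nothing later overlaps Strings Warm-up either.
Rhythm Soundcheck starts after Brass Run-through ends, so nothing later overlaps Brass Run-through either.
Strings Block starts after Rhythm Soundcheck ends, so nothing later overlaps Rhythm Soundcheck either.
Woodwind Warm-up starts before Strings Block ends → Strings Block and Woodwind Warm-up overlap.
Rhythm Take starts before Strings Block ends → Strings Block and Rhythm Take overlap.
Chamber Warm-up starts after Strings Block ends.
Rhythm Take starts before Woodwind Warm-up ends → Woodwind Warm-up and Rhythm Take overlap.
Chamber Warm-up starts after Woodwind Warm-up ends.
Chamber Warm-up starts after Rhythm Take ends.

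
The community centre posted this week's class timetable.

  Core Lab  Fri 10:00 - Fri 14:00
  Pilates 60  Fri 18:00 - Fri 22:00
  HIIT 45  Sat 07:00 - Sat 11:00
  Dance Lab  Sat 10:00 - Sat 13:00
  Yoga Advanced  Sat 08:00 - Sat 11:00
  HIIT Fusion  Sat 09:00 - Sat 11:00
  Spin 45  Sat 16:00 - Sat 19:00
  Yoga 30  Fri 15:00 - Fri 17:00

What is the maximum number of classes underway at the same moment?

Walk through starts and ends in time order (an end at T is processed before a start at T):
Fri 10:00 start Core Lab → 1
Fri 14:00 end Core Lab → 0
Fri 15:00 start Yoga 30 → 1
Fri 17:00 end Yoga 30 → 0
Fri 18:00 start Pilates 60 → 1
Fri 22:00 end Pilates 60 → 0
Sat 07:00 start HIIT 45 → 1
Sat 08:00 start Yoga Advanced → 2
Sat 09:00 start HIIT Fusion → 3
Sat 10:00 start Dance Lab → 4
Sat 11:00 end HIIT 45 → 3
Sat 11:00 end HIIT Fusion → 2
Sat 11:00 end Yoga Advanced → 1
Sat 13:00 end Dance Lab → 0
Sat 16:00 start Spin 45 → 1
Sat 19:00 end Spin 45 → 0
Peak is 4, at Sat 10:00 (Dance Lab, HIIT 45, HIIT Fusion, Yoga Advanced).

4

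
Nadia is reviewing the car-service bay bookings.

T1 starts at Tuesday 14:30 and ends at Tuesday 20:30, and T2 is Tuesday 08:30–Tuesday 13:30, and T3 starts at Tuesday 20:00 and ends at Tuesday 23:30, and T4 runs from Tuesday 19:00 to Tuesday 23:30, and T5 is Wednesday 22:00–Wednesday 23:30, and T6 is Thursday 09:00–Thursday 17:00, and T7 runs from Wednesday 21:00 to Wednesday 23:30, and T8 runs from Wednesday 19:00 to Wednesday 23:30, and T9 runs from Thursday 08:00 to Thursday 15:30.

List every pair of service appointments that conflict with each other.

T1 & T3, T1 & T4, T3 & T4, T5 & T7, T5 & T8, T6 & T9, T7 & T8

Sorted by start: T2, T1, T4, T3, T8, T7, T5, T9, T6.
T1 starts after T2 ends — done with T2.
T4 starts before T1 ends → T1 and T4 overlap.
T3 starts before T1 ends → T1 and T3 overlap.
T8 starts after T1 ends — done with T1.
T3 starts before T4 ends → T4 and T3 overlap.
T8 starts after T4 ends — done with T4.
T8 starts after T3 ends — done with T3.
T7 starts before T8 ends → T8 and T7 overlap.
T5 starts before T8 ends → T8 and T5 overlap.
T9 starts after T8 ends — done with T8.
T5 starts before T7 ends → T7 and T5 overlap.
T9 starts after T7 ends — done with T7.
T9 starts after T5 ends — done with T5.
T6 starts before T9 ends → T9 and T6 overlap.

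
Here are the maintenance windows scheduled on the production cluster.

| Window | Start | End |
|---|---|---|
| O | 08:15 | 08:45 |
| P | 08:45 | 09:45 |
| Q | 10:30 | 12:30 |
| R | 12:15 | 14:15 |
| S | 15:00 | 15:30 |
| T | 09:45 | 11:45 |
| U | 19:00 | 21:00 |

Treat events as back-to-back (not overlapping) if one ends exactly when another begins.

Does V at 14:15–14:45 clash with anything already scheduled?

No — it doesn't clash with anything

O: ends 08:45 at or before V starts 14:15 → clear.
P: ends 09:45 at or before V starts 14:15 → clear.
T: ends 11:45 at or before V starts 14:15 → clear.
Q: ends 12:30 at or before V starts 14:15 → clear.
R: ends 14:15 at or before V starts 14:15 → clear.
S: starts 15:00 at or after V ends 14:45 → clear.
U: starts 19:00 at or after V ends 14:45 → clear.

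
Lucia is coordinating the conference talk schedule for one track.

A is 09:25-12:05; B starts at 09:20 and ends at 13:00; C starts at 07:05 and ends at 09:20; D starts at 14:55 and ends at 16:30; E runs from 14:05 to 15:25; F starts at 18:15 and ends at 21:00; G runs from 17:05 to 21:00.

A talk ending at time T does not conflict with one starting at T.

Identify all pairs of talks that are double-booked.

A & B, D & E, F & G

Two intervals overlap when each starts before the other ends.
Sorted by start: C, B, A, E, D, G, F.
B starts exactly when C ends (back-to-back, no overlap) — done with C.
A starts before B ends → B and A overlap.
E starts after B ends — done with B.
E starts after A ends — done with A.
D starts before E ends → E and D overlap.
G starts after E ends — done with E.
G starts after D ends — done with D.
F starts before G ends → G and F overlap.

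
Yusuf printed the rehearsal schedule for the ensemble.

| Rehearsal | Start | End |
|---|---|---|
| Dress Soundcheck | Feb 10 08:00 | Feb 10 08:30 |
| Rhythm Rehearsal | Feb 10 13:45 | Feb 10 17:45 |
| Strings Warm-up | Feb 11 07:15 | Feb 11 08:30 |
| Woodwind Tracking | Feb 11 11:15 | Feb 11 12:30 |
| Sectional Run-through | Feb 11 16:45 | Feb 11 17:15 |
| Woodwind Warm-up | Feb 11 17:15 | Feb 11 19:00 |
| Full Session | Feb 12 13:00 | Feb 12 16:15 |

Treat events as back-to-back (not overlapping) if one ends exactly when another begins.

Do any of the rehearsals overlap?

Two intervals overlap when each starts before the other ends.
Sorted by start: Dress Soundcheck, Rhythm Rehearsal, Strings Warm-up, Woodwind Tracking, Sectional Run-through, Woodwind Warm-up, Full Session.
Rhythm Rehearsal starts after Dress Soundcheck ends; Dress Soundcheck is clear from here.
Strings Warm-up starts after Rhythm Rehearsal ends; Rhythm Rehearsal is clear from here.
Woodwind Tracking starts after Strings Warm-up ends; Strings Warm-up is clear from here.
Sectional Run-through starts after Woodwind Tracking ends; Woodwind Tracking is clear from here.
Woodwind Warm-up starts exactly when Sectional Run-through ends (back-to-back, no overlap); Sectional Run-through is clear from here.
Full Session starts after Woodwind Warm-up ends.
Every pair is clear; the schedule has no overlaps.

No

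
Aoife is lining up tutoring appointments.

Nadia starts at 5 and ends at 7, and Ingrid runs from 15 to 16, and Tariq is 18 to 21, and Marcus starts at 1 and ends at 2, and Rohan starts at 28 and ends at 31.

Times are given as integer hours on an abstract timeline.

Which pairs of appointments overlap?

Check each pair: they overlap iff neither finishes before the other starts.
Sorted by start: Marcus, Nadia, Ingrid, Tariq, Rohan.
Nadia starts after Marcus ends, so Marcus has no further overlaps.
Ingrid starts after Nadia ends, so Nadia has no further overlaps.
Tariq starts after Ingrid ends, so Ingrid has no further overlaps.
Rohan starts after Tariq ends.

no conflicts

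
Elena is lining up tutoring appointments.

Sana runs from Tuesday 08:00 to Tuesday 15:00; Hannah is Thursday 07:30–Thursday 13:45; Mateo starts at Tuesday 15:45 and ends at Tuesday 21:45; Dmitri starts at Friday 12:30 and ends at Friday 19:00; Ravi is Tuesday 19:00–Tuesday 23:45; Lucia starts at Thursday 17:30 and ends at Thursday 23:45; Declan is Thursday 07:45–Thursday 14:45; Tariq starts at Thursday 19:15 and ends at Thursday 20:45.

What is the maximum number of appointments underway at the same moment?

Walk through starts and ends in time order (an end at T is processed before a start at T):
Tuesday 08:00 start Sana → 1
Tuesday 15:00 end Sana → 0
Tuesday 15:45 start Mateo → 1
Tuesday 19:00 start Ravi → 2
Tuesday 21:45 end Mateo → 1
Tuesday 23:45 end Ravi → 0
Thursday 07:30 start Hannah → 1
Thursday 07:45 start Declan → 2
Thursday 13:45 end Hannah → 1
Thursday 14:45 end Declan → 0
Thursday 17:30 start Lucia → 1
Thursday 19:15 start Tariq → 2
Thursday 20:45 end Tariq → 1
Thursday 23:45 end Lucia → 0
Friday 12:30 start Dmitri → 1
Friday 19:00 end Dmitri → 0
Peak is 2, at Tuesday 19:00 (Mateo, Ravi).

2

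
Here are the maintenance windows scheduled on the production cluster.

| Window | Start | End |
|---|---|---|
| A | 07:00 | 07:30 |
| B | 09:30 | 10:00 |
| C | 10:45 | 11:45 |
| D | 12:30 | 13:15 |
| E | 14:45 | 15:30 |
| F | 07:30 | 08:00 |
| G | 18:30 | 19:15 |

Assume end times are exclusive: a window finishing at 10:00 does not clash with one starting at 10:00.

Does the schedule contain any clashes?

Sorted by start: A, F, B, C, D, E, G.
F starts exactly when A ends (back-to-back, no overlap), so nothing later overlaps A either.
B starts after F ends, so nothing later overlaps F either.
C starts after B ends, so nothing later overlaps B either.
D starts after C ends, so nothing later overlaps C either.
E starts after D ends, so nothing later overlaps D either.
G starts after E ends.
Every pair is clear; the schedule has no overlaps.

No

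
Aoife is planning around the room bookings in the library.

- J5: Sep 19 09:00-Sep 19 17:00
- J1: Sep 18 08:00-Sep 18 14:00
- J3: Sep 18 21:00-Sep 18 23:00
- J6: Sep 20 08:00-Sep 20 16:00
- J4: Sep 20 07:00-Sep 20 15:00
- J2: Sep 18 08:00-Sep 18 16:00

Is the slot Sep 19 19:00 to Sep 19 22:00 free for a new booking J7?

J1: ends Sep 18 14:00 at or before J7 starts Sep 19 19:00 → clear.
J2: ends Sep 18 16:00 at or before J7 starts Sep 19 19:00 → clear.
J3: ends Sep 18 23:00 at or before J7 starts Sep 19 19:00 → clear.
J5: ends Sep 19 17:00 at or before J7 starts Sep 19 19:00 → clear.
J4: starts Sep 20 07:00 at or after J7 ends Sep 19 22:00 → clear.
J6: starts Sep 20 08:00 at or after J7 ends Sep 19 22:00 → clear.

Yes — the slot is free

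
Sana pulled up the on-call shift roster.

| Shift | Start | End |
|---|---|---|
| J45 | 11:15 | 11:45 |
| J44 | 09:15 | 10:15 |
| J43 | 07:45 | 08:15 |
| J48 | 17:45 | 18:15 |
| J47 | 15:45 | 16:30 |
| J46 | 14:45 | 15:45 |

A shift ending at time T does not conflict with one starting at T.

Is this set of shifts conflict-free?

Sorted by start: J43, J44, J45, J46, J47, J48.
J44 starts after J43 ends, so J43 has no further overlaps.
J45 starts after J44 ends, so J44 has no further overlaps.
J46 starts after J45 ends, so J45 has no further overlaps.
J47 starts exactly when J46 ends (back-to-back, no overlap), so J46 has no further overlaps.
J48 starts after J47 ends.
Every pair is clear; the schedule has no overlaps.

Yes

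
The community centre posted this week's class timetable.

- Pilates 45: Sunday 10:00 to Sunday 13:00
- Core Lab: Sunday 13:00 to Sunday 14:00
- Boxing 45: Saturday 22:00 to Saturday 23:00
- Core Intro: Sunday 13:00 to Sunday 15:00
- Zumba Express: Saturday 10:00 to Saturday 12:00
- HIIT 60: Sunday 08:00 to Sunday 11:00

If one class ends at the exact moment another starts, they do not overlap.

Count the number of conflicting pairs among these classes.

2

Sorted by start: Zumba Express, Boxing 45, HIIT 60, Pilates 45, Core Intro, Core Lab.
Boxing 45 starts after Zumba Express ends — done with Zumba Express.
HIIT 60 starts after Boxing 45 ends — done with Boxing 45.
Pilates 45 starts before HIIT 60 ends → HIIT 60 and Pilates 45 overlap.
Core Intro starts after HIIT 60 ends — done with HIIT 60.
Core Intro starts exactly when Pilates 45 ends (back-to-back, no overlap) — done with Pilates 45.
Core Lab starts before Core Intro ends → Core Intro and Core Lab overlap.
Overlapping pairs: Core Intro & Core Lab, HIIT 60 & Pilates 45 — 2 in total.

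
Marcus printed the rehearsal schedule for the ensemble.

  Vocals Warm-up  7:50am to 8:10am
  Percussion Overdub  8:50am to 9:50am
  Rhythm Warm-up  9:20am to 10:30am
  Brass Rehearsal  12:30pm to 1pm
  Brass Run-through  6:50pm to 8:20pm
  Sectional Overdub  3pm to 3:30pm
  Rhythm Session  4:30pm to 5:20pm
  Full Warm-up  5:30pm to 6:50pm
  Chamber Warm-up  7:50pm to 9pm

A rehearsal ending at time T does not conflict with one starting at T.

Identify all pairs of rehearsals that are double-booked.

Brass Run-through & Chamber Warm-up, Percussion Overdub & Rhythm Warm-up

Sorted by start: Vocals Warm-up, Percussion Overdub, Rhythm Warm-up, Brass Rehearsal, Sectional Overdub, Rhythm Session, Full Warm-up, Brass Run-through, Chamber Warm-up.
Percussion Overdub starts after Vocals Warm-up ends, so Vocals Warm-up has no further overlaps.
Rhythm Warm-up starts before Percussion Overdub ends → Percussion Overdub and Rhythm Warm-up overlap.
Brass Rehearsal starts after Percussion Overdub ends, so Percussion Overdub has no further overlaps.
Brass Rehearsal starts after Rhythm Warm-up ends, so Rhythm Warm-up has no further overlaps.
Sectional Overdub starts after Brass Rehearsal ends, so Brass Rehearsal has no further overlaps.
Rhythm Session starts after Sectional Overdub ends, so Sectional Overdub has no further overlaps.
Full Warm-up starts after Rhythm Session ends, so Rhythm Session has no further overlaps.
Brass Run-through starts exactly when Full Warm-up ends (back-to-back, no overlap), so Full Warm-up has no further overlaps.
Chamber Warm-up starts before Brass Run-through ends → Brass Run-through and Chamber Warm-up overlap.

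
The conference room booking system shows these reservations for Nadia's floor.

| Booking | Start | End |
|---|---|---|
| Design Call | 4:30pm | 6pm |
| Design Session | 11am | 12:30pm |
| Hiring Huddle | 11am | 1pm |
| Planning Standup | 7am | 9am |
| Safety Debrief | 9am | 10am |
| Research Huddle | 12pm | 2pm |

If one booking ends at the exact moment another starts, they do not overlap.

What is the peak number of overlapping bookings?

3

Walk through starts and ends in time order (an end at T is processed before a start at T):
7am start Planning Standup → 1
9am end Planning Standup → 0
9am start Safety Debrief → 1
10am end Safety Debrief → 0
11am start Design Session → 1
11am start Hiring Huddle → 2
12pm start Research Huddle → 3
12:30pm end Design Session → 2
1pm end Hiring Huddle → 1
2pm end Research Huddle → 0
4:30pm start Design Call → 1
6pm end Design Call → 0
Peak is 3, at 12pm (Design Session, Hiring Huddle, Research Huddle).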